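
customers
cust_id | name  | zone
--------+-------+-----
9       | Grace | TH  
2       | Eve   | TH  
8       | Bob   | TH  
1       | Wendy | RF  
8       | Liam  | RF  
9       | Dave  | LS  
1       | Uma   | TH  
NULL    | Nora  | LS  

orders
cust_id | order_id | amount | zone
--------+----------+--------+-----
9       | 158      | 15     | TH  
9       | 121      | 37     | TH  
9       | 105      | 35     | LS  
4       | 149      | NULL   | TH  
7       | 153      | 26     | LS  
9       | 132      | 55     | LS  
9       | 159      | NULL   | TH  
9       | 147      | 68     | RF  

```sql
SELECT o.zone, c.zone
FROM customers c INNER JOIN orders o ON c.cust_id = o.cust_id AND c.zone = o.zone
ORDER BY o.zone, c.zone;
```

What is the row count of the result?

5

INNER JOIN keeps only pairs where the ON condition holds.
Matching on c.cust_id = o.cust_id AND c.zone = o.zone. A NULL in a compared column never satisfies the condition.
Matched pairs: 5.
Total: 5 rows.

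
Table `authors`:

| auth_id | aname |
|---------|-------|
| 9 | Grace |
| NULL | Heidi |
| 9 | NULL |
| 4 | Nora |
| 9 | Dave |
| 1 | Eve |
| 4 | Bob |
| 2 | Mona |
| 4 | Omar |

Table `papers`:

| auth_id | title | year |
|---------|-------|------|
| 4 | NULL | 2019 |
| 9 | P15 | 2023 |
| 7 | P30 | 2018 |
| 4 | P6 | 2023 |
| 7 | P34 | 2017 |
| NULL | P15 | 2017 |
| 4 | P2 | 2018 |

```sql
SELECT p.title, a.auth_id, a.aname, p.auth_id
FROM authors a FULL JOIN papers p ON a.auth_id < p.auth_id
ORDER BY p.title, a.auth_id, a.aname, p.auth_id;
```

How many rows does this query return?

FULL OUTER JOIN keeps every row from both sides; unmatched rows get NULL for the other side's columns.
Matching on a.auth_id < p.auth_id. A NULL in a compared column never satisfies the condition.
- a (auth_id=9) has no partner → padded with NULL.
- a (auth_id=NULL) has no partner → padded with NULL.
- a (auth_id=9) has no partner → padded with NULL.
- a (auth_id=4) pairs with 3 row(s) of p.
- a (auth_id=9) has no partner → padded with NULL.
- a (auth_id=1) pairs with 6 row(s) of p.
- a (auth_id=4) pairs with 3 row(s) of p.
- a (auth_id=2) pairs with 6 row(s) of p.
- a (auth_id=4) pairs with 3 row(s) of p.
- 1 p row(s) had no a match → kept, a columns NULL.
Total: 21 matched + 5 padded = 26 rows.

26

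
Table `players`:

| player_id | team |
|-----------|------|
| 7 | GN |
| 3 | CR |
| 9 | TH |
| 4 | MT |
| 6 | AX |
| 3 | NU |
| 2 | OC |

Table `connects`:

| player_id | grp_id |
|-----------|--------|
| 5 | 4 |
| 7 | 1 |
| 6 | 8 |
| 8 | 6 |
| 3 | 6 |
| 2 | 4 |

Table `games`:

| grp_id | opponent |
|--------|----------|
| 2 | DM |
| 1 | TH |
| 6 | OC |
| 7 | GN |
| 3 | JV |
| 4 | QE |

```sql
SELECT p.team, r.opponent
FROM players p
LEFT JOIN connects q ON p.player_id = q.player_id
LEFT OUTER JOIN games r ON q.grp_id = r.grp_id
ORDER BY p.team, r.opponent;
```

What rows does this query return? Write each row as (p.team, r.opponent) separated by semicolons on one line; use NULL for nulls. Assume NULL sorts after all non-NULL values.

(AX, NULL); (CR, OC); (GN, TH); (MT, NULL); (NU, OC); (OC, QE); (TH, NULL)

Joins associate left-to-right: players LEFT JOIN connects on player_id gives 7 intermediate row(s).
Then LEFT JOIN `games r` on grp_id: each of those 7 rows is kept; rows whose q.grp_id has no match in r get NULL for r's columns.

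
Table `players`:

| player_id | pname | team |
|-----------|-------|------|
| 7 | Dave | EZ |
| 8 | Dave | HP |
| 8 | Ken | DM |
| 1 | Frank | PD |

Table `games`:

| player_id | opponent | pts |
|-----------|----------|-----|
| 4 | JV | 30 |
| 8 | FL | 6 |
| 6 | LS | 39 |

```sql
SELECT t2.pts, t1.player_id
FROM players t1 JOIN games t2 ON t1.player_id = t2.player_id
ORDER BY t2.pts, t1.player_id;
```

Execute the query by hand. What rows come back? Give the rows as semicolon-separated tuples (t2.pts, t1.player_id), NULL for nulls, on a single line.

INNER JOIN keeps only pairs where the ON condition holds.
Matching on t1.player_id = t2.player_id.
- player_id=7: no matching t2 row, dropped.
- player_id=8: 1 matching t2 row(s), so 1 row(s) emitted.
- player_id=8: 1 matching t2 row(s), so 1 row(s) emitted.
- player_id=1: no matching t2 row, dropped.
After projecting and ordering:
t2.pts | t1.player_id
6 | 8
6 | 8

(6, 8); (6, 8)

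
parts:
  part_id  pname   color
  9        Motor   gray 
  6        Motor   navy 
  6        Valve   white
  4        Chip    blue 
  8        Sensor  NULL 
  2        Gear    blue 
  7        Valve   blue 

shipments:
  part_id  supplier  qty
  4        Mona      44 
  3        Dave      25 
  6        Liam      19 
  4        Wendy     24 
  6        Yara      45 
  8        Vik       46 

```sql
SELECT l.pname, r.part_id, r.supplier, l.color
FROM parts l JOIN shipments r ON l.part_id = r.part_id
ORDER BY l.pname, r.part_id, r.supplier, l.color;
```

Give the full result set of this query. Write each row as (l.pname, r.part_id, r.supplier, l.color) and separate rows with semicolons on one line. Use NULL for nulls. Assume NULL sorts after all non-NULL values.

(Chip, 4, Mona, blue); (Chip, 4, Wendy, blue); (Motor, 6, Liam, navy); (Motor, 6, Yara, navy); (Sensor, 8, Vik, NULL); (Valve, 6, Liam, white); (Valve, 6, Yara, white)

INNER JOIN keeps only pairs where the ON condition holds.
Matching on l.part_id = r.part_id.
- part_id=9: no matching r row, dropped.
- part_id=6: 2 matching r row(s), so 2 row(s) emitted.
- part_id=6: 2 matching r row(s), so 2 row(s) emitted.
- part_id=4: 2 matching r row(s), so 2 row(s) emitted.
- part_id=8: 1 matching r row(s), so 1 row(s) emitted.
- part_id=2: no matching r row, dropped.
- part_id=7: no matching r row, dropped.
After projecting and ordering:
l.pname | r.part_id | r.supplier | l.color
Chip | 4 | Mona | blue
Chip | 4 | Wendy | blue
Motor | 6 | Liam | navy
Motor | 6 | Yara | navy
Sensor | 8 | Vik | NULL
Valve | 6 | Liam | white
Valve | 6 | Yara | white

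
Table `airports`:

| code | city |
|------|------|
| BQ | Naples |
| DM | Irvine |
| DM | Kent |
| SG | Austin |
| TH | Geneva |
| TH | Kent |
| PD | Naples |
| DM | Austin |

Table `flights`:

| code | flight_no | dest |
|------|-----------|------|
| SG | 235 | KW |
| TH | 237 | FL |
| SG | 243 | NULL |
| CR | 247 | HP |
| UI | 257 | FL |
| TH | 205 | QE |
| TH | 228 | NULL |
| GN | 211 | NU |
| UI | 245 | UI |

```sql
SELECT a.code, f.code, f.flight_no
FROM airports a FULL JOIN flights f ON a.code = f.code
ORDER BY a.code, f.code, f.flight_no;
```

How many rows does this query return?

17

FULL OUTER JOIN keeps every row from both sides; unmatched rows get NULL for the other side's columns.
Matching on a.code = f.code.
Matched pairs: 8; unmatched a rows kept: 5; unmatched f rows kept: 4.
Total: 8 matched + 9 padded = 17 rows.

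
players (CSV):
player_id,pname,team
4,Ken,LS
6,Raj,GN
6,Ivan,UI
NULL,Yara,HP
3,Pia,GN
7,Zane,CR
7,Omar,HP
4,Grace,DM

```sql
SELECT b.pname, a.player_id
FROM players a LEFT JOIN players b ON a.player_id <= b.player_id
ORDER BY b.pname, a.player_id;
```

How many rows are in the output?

LEFT JOIN keeps every row from `players a`; unmatched rows get NULL for `players b`'s columns.
Matching on a.player_id <= b.player_id. A NULL in a compared column never satisfies the condition.
- player_id=4: 6 matching b row(s), so 6 row(s) emitted.
- player_id=6: 4 matching b row(s), so 4 row(s) emitted.
- player_id=6: 4 matching b row(s), so 4 row(s) emitted.
- player_id=NULL: no b row matches, row kept with b columns NULL.
- player_id=3: 7 matching b row(s), so 7 row(s) emitted.
- player_id=7: 2 matching b row(s), so 2 row(s) emitted.
- player_id=7: 2 matching b row(s), so 2 row(s) emitted.
- player_id=4: 6 matching b row(s), so 6 row(s) emitted.
Total: 31 matched + 1 padded = 32 rows.

32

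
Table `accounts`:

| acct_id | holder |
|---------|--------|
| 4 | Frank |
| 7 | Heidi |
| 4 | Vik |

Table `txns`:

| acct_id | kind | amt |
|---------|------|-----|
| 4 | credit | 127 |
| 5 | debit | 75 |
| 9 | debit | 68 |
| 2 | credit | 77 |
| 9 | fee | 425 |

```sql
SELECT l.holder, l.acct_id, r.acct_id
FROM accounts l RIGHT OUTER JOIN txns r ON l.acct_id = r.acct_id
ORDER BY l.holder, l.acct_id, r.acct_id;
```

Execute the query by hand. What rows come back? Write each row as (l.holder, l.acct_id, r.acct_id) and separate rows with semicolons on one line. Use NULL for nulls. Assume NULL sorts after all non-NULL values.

(Frank, 4, 4); (Vik, 4, 4); (NULL, NULL, 2); (NULL, NULL, 5); (NULL, NULL, 9); (NULL, NULL, 9)

RIGHT JOIN keeps every row from `txns`; unmatched rows get NULL for `accounts`'s columns.
Matching on l.acct_id = r.acct_id.
- l row (acct_id=4): matches 1 r row(s) → 1 output row(s).
- l row (acct_id=7): no match.
- l row (acct_id=4): matches 1 r row(s) → 1 output row(s).
- 4 row(s) from r found no l partner → padded with NULL.
After projecting and ordering:
l.holder | l.acct_id | r.acct_id
Frank | 4 | 4
Vik | 4 | 4
NULL | NULL | 2
NULL | NULL | 5
NULL | NULL | 9
NULL | NULL | 9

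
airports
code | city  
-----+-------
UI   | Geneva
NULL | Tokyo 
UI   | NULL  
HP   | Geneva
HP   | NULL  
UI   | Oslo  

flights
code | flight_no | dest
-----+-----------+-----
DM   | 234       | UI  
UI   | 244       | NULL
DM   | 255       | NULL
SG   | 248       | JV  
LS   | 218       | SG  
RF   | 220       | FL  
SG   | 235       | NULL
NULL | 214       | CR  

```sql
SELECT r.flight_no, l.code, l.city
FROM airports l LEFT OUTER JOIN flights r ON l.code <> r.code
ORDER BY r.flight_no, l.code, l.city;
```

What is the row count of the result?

33

LEFT JOIN keeps every row from `airports`; unmatched rows get NULL for `flights`'s columns.
Matching on l.code <> r.code. A NULL in a compared column never satisfies the condition.
Matched pairs: 32; unmatched l rows kept: 1.
Total: 32 matched + 1 padded = 33 rows.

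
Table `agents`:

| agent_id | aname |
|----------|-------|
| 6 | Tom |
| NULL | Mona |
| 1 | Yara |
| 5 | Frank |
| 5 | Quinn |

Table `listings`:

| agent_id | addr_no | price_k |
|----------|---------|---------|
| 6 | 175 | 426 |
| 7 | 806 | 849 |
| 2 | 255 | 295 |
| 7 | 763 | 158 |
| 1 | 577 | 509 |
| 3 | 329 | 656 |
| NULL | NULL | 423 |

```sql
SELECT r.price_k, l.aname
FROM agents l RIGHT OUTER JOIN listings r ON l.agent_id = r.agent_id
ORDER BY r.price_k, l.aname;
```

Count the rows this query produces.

7

RIGHT JOIN keeps every row from `listings`; unmatched rows get NULL for `agents`'s columns.
Matching on l.agent_id = r.agent_id. A NULL in a compared column never satisfies the condition.
Matched pairs: 2; unmatched r rows kept: 5.
Total: 2 matched + 5 padded = 7 rows.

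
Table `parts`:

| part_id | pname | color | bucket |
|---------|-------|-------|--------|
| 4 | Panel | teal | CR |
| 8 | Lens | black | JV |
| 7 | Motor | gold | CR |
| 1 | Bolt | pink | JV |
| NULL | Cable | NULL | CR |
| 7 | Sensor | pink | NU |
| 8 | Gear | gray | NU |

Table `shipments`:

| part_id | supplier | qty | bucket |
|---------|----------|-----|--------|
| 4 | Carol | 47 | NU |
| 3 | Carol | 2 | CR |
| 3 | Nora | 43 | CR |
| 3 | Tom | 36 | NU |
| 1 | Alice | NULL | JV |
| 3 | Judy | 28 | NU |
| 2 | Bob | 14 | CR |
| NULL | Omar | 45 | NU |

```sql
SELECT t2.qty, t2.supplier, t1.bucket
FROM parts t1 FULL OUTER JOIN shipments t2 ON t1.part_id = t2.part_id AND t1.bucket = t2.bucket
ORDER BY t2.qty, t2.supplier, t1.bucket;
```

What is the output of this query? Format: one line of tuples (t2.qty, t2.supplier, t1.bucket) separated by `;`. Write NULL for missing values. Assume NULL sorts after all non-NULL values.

(2, Carol, NULL); (14, Bob, NULL); (28, Judy, NULL); (36, Tom, NULL); (43, Nora, NULL); (45, Omar, NULL); (47, Carol, NULL); (NULL, Alice, JV); (NULL, NULL, CR); (NULL, NULL, CR); (NULL, NULL, CR); (NULL, NULL, JV); (NULL, NULL, NU); (NULL, NULL, NU)

FULL OUTER JOIN keeps every row from both sides; unmatched rows get NULL for the other side's columns.
Matching on t1.part_id = t2.part_id AND t1.bucket = t2.bucket. A NULL in a compared column never satisfies the condition.
- t1 (part_id=4, bucket=CR) has no partner → padded with NULL.
- t1 (part_id=8, bucket=JV) has no partner → padded with NULL.
- t1 (part_id=7, bucket=CR) has no partner → padded with NULL.
- t1 (part_id=1, bucket=JV) pairs with 1 row(s) of t2.
- t1 (part_id=NULL, bucket=CR) has no partner → padded with NULL.
- t1 (part_id=7, bucket=NU) has no partner → padded with NULL.
- t1 (part_id=8, bucket=NU) has no partner → padded with NULL.
- 7 t2 row(s) had no t1 match → kept, t1 columns NULL.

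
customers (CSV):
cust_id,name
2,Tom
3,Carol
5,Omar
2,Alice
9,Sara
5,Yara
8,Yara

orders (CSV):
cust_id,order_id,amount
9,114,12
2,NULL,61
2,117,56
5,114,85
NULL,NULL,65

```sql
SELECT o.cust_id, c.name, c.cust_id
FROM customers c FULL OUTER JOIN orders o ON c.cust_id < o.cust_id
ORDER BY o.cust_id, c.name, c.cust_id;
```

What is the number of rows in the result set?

13

FULL OUTER JOIN keeps every row from both sides; unmatched rows get NULL for the other side's columns.
Matching on c.cust_id < o.cust_id. A NULL in a compared column never satisfies the condition.
Matched pairs: 9; unmatched c rows kept: 1; unmatched o rows kept: 3.
Total: 9 matched + 4 padded = 13 rows.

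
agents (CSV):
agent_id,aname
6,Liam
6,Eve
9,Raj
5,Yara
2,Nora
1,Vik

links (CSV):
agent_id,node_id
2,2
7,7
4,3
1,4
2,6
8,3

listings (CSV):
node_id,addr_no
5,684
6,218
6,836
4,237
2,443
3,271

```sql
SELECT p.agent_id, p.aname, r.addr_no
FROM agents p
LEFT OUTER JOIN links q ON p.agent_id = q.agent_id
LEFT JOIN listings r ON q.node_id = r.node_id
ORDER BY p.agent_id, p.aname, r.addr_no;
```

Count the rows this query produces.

Joins associate left-to-right: agents LEFT JOIN links on agent_id gives 7 intermediate row(s).
Then LEFT JOIN `listings r` on node_id: each of those 7 rows is kept; rows whose q.node_id has no match in r get NULL for r's columns.
Result: 8 row(s).

8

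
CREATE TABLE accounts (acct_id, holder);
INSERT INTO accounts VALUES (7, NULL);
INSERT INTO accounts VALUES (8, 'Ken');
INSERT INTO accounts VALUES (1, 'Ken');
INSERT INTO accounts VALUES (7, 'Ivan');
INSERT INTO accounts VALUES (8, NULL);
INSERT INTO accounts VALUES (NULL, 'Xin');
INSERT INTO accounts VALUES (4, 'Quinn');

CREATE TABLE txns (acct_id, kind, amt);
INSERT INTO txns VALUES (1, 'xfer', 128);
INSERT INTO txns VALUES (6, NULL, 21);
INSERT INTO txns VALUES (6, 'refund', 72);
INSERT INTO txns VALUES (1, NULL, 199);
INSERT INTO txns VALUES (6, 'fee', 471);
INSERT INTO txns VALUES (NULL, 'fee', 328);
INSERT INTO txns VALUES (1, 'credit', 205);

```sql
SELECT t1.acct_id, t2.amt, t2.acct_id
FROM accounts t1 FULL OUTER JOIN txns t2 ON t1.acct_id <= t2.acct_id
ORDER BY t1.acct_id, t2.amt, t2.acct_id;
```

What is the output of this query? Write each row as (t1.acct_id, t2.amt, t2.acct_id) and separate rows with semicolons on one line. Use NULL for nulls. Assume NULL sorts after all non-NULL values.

(1, 21, 6); (1, 72, 6); (1, 128, 1); (1, 199, 1); (1, 205, 1); (1, 471, 6); (4, 21, 6); (4, 72, 6); (4, 471, 6); (7, NULL, NULL); (7, NULL, NULL); (8, NULL, NULL); (8, NULL, NULL); (NULL, 328, NULL); (NULL, NULL, NULL)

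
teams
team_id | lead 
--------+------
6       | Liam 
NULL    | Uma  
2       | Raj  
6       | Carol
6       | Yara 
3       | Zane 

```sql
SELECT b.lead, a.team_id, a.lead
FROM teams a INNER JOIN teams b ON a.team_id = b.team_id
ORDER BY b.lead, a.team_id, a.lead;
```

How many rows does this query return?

INNER JOIN keeps only pairs where the ON condition holds.
Matching on a.team_id = b.team_id. A NULL in a compared column never satisfies the condition.
- team_id=6: 3 matching b row(s), so 3 row(s) emitted.
- team_id=NULL: no matching b row, dropped.
- team_id=2: 1 matching b row(s), so 1 row(s) emitted.
- team_id=6: 3 matching b row(s), so 3 row(s) emitted.
- team_id=6: 3 matching b row(s), so 3 row(s) emitted.
- team_id=3: 1 matching b row(s), so 1 row(s) emitted.
Total: 11 rows.

11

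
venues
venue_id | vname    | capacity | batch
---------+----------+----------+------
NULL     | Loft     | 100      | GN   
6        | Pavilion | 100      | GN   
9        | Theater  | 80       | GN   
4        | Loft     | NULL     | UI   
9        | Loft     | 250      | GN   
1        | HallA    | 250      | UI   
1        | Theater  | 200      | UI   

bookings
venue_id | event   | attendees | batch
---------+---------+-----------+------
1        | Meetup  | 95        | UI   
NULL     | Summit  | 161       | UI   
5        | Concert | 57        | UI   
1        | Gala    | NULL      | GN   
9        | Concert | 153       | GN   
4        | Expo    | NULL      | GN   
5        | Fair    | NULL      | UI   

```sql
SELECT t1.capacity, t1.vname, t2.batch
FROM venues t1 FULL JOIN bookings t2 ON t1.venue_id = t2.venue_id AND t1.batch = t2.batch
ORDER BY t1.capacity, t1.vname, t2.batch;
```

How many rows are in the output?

12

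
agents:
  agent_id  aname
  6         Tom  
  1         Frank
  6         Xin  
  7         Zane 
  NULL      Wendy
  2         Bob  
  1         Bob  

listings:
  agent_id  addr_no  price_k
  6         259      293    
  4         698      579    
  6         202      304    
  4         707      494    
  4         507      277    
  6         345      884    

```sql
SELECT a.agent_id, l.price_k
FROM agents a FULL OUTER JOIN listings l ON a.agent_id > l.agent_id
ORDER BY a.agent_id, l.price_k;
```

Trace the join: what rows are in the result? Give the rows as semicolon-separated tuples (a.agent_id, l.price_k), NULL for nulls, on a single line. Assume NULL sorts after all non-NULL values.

FULL OUTER JOIN keeps every row from both sides; unmatched rows get NULL for the other side's columns.
Matching on a.agent_id > l.agent_id. A NULL in a compared column never satisfies the condition.
- a row (agent_id=6): matches 3 l row(s) → 3 output row(s).
- a row (agent_id=1): no match → kept, l columns NULL.
- a row (agent_id=6): matches 3 l row(s) → 3 output row(s).
- a row (agent_id=7): matches 6 l row(s) → 6 output row(s).
- a row (agent_id=NULL): no match → kept, l columns NULL.
- a row (agent_id=2): no match → kept, l columns NULL.
- a row (agent_id=1): no match → kept, l columns NULL.

(1, NULL); (1, NULL); (2, NULL); (6, 277); (6, 277); (6, 494); (6, 494); (6, 579); (6, 579); (7, 277); (7, 293); (7, 304); (7, 494); (7, 579); (7, 884); (NULL, NULL)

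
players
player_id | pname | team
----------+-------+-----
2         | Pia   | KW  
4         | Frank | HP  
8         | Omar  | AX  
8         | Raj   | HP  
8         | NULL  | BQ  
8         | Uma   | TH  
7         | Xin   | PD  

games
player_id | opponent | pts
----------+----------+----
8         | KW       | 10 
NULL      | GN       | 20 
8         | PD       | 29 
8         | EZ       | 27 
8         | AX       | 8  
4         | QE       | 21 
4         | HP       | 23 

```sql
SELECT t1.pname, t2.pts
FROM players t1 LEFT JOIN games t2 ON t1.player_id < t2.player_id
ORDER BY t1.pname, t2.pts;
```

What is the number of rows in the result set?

LEFT JOIN keeps every row from `players`; unmatched rows get NULL for `games`'s columns.
Matching on t1.player_id < t2.player_id. A NULL in a compared column never satisfies the condition.
Matched pairs: 14; unmatched t1 rows kept: 4.
Total: 14 matched + 4 padded = 18 rows.

18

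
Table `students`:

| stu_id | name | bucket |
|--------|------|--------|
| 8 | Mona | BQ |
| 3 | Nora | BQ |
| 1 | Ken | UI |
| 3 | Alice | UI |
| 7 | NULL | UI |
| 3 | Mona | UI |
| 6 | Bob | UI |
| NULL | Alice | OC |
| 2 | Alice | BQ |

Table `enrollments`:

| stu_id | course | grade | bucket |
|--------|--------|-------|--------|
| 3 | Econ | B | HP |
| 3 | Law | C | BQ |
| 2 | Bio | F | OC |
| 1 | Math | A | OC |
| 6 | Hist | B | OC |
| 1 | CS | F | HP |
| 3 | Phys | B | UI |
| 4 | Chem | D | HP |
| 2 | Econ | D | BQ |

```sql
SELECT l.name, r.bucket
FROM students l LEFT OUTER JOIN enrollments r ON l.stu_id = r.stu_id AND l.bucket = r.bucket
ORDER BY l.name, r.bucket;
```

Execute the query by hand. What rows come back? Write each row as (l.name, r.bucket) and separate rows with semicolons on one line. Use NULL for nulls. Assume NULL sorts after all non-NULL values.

LEFT JOIN keeps every row from `students`; unmatched rows get NULL for `enrollments`'s columns.
Matching on l.stu_id = r.stu_id AND l.bucket = r.bucket. A NULL in a compared column never satisfies the condition.
- stu_id=8, bucket=BQ: no r row matches, row kept with r columns NULL.
- stu_id=3, bucket=BQ: 1 matching r row(s), so 1 row(s) emitted.
- stu_id=1, bucket=UI: no r row matches, row kept with r columns NULL.
- stu_id=3, bucket=UI: 1 matching r row(s), so 1 row(s) emitted.
- stu_id=7, bucket=UI: no r row matches, row kept with r columns NULL.
- stu_id=3, bucket=UI: 1 matching r row(s), so 1 row(s) emitted.
- stu_id=6, bucket=UI: no r row matches, row kept with r columns NULL.
- stu_id=NULL, bucket=OC: no r row matches, row kept with r columns NULL.
- stu_id=2, bucket=BQ: 1 matching r row(s), so 1 row(s) emitted.
After projecting and ordering:
l.name | r.bucket
Alice | BQ
Alice | UI
Alice | NULL
Bob | NULL
Ken | NULL
Mona | UI
Mona | NULL
Nora | BQ
NULL | NULL

(Alice, BQ); (Alice, UI); (Alice, NULL); (Bob, NULL); (Ken, NULL); (Mona, UI); (Mona, NULL); (Nora, BQ); (NULL, NULL)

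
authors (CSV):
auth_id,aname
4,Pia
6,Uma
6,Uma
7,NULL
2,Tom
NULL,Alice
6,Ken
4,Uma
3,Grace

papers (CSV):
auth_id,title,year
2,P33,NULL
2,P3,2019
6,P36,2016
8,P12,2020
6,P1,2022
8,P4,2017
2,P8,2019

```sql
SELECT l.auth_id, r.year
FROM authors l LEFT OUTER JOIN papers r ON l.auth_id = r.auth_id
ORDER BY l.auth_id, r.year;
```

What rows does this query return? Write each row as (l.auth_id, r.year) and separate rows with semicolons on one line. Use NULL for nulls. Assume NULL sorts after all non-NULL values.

(2, 2019); (2, 2019); (2, NULL); (3, NULL); (4, NULL); (4, NULL); (6, 2016); (6, 2016); (6, 2016); (6, 2022); (6, 2022); (6, 2022); (7, NULL); (NULL, NULL)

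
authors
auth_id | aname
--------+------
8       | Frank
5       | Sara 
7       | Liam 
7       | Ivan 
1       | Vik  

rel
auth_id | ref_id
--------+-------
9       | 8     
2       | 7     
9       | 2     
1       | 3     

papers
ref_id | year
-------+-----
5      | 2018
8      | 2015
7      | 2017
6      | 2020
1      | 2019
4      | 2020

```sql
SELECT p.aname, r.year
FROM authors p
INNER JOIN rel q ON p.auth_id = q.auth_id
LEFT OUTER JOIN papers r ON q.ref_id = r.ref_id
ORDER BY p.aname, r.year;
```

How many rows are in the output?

Step 1 — p INNER JOIN q on auth_id → 1 row(s).
Then LEFT JOIN `papers r` on ref_id: each of those 1 rows is kept; rows whose q.ref_id has no match in r get NULL for r's columns.
Result: 1 row(s).

1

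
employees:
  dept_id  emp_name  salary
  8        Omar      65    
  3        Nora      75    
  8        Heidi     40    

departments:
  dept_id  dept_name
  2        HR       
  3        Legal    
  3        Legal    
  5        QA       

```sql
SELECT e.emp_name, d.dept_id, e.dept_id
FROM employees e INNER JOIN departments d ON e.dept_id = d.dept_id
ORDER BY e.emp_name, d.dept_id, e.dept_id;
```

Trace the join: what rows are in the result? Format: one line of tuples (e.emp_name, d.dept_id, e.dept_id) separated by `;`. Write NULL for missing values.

INNER JOIN keeps only pairs where the ON condition holds.
Matching on e.dept_id = d.dept_id.
Matched pairs: 2.

(Nora, 3, 3); (Nora, 3, 3)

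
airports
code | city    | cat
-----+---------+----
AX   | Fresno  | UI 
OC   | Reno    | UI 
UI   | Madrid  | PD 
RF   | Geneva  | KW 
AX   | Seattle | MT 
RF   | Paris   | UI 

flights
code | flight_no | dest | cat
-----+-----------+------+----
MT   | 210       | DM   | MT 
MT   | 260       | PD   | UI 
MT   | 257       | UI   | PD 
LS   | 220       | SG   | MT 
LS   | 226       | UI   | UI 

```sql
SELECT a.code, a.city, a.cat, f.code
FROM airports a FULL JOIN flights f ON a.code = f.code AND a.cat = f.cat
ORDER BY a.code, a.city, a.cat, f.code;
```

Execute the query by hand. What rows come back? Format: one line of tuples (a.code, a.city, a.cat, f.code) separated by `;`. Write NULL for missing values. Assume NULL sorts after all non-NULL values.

FULL OUTER JOIN keeps every row from both sides; unmatched rows get NULL for the other side's columns.
Matching on a.code = f.code AND a.cat = f.cat.
- a (code=AX, cat=UI) has no partner → padded with NULL.
- a (code=OC, cat=UI) has no partner → padded with NULL.
- a (code=UI, cat=PD) has no partner → padded with NULL.
- a (code=RF, cat=KW) has no partner → padded with NULL.
- a (code=AX, cat=MT) has no partner → padded with NULL.
- a (code=RF, cat=UI) has no partner → padded with NULL.
- 5 f row(s) had no a match → kept, a columns NULL.

(AX, Fresno, UI, NULL); (AX, Seattle, MT, NULL); (OC, Reno, UI, NULL); (RF, Geneva, KW, NULL); (RF, Paris, UI, NULL); (UI, Madrid, PD, NULL); (NULL, NULL, NULL, LS); (NULL, NULL, NULL, LS); (NULL, NULL, NULL, MT); (NULL, NULL, NULL, MT); (NULL, NULL, NULL, MT)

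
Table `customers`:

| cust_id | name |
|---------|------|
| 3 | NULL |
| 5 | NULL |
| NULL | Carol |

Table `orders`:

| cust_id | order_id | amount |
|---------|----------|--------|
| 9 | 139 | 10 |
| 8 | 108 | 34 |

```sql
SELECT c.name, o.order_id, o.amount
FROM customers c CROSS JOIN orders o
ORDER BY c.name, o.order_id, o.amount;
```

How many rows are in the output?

CROSS JOIN pairs every row of `customers` with every row of `orders`: 3 × 2 = 6 rows.

6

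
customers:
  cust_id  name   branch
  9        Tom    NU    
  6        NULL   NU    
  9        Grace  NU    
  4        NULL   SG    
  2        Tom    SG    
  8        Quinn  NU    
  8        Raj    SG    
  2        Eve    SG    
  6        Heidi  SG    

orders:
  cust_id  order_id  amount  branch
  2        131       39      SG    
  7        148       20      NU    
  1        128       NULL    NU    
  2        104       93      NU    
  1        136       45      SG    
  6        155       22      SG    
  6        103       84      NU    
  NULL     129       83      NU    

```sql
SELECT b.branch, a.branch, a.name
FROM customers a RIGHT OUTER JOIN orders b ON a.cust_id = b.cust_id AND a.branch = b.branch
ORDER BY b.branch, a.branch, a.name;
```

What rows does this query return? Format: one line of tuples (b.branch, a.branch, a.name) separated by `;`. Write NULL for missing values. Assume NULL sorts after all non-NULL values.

RIGHT JOIN keeps every row from `orders`; unmatched rows get NULL for `customers`'s columns.
Matching on a.cust_id = b.cust_id AND a.branch = b.branch. A NULL in a compared column never satisfies the condition.
- a[0] cust_id=9, branch=NU → no match.
- a[1] cust_id=6, branch=NU → 1 match(es) in b → 1 row(s).
- a[2] cust_id=9, branch=NU → no match.
- a[3] cust_id=4, branch=SG → no match.
- a[4] cust_id=2, branch=SG → 1 match(es) in b → 1 row(s).
- a[5] cust_id=8, branch=NU → no match.
- a[6] cust_id=8, branch=SG → no match.
- a[7] cust_id=2, branch=SG → 1 match(es) in b → 1 row(s).
- a[8] cust_id=6, branch=SG → 1 match(es) in b → 1 row(s).
- plus 5 unmatched b row(s), each kept with NULL a columns.
After projecting and ordering:
b.branch | a.branch | a.name
NU | NU | NULL
NU | NULL | NULL
NU | NULL | NULL
NU | NULL | NULL
NU | NULL | NULL
SG | SG | Eve
SG | SG | Heidi
SG | SG | Tom
SG | NULL | NULL

(NU, NU, NULL); (NU, NULL, NULL); (NU, NULL, NULL); (NU, NULL, NULL); (NU, NULL, NULL); (SG, SG, Eve); (SG, SG, Heidi); (SG, SG, Tom); (SG, NULL, NULL)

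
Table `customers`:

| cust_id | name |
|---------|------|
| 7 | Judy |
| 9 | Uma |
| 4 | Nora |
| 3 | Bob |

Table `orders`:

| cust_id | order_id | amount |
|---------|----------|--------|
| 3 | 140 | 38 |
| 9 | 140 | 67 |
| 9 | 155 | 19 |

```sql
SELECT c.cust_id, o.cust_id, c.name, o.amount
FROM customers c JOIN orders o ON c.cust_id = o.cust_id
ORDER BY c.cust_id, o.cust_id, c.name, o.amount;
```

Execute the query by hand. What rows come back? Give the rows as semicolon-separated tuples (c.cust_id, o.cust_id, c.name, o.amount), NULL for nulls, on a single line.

(3, 3, Bob, 38); (9, 9, Uma, 19); (9, 9, Uma, 67)

INNER JOIN keeps only pairs where the ON condition holds.
Matching on c.cust_id = o.cust_id.
Matched pairs: 3.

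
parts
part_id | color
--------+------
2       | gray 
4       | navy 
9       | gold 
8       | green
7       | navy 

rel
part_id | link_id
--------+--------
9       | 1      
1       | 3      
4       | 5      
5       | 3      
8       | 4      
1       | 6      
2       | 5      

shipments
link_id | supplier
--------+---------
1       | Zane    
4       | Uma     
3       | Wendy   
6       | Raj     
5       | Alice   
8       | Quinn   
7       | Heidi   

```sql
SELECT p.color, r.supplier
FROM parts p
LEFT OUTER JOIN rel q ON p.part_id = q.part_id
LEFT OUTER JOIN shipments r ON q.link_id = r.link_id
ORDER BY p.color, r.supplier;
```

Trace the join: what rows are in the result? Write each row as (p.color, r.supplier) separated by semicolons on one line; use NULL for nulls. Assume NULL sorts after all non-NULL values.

(gold, Zane); (gray, Alice); (green, Uma); (navy, Alice); (navy, NULL)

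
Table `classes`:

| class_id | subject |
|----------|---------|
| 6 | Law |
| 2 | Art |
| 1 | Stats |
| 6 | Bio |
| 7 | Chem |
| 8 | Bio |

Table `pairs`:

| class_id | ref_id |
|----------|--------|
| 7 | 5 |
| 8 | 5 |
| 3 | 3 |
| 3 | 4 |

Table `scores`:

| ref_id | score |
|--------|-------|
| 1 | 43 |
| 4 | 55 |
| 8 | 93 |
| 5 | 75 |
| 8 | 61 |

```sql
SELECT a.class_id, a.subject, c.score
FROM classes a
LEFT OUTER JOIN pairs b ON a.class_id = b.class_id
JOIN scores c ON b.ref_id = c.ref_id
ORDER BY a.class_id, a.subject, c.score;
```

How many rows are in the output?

Step 1 — a LEFT JOIN b on class_id → 6 row(s).
Then INNER JOIN `scores c` on ref_id: keep only rows whose b.ref_id appears in c.
Result: 2 row(s).

2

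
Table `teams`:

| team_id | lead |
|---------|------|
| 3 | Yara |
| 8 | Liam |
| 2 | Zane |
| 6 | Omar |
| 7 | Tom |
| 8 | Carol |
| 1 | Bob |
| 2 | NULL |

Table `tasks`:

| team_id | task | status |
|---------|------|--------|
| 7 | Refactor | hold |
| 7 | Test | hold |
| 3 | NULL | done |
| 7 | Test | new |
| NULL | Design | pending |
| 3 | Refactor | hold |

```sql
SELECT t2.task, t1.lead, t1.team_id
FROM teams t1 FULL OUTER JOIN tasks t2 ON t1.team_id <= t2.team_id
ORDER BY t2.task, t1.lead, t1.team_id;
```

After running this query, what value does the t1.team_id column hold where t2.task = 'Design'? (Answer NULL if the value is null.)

NULL

FULL OUTER JOIN keeps every row from both sides; unmatched rows get NULL for the other side's columns.
Matching on t1.team_id <= t2.team_id. A NULL in a compared column never satisfies the condition.
Matched pairs: 26; unmatched t1 rows kept: 2; unmatched t2 rows kept: 1.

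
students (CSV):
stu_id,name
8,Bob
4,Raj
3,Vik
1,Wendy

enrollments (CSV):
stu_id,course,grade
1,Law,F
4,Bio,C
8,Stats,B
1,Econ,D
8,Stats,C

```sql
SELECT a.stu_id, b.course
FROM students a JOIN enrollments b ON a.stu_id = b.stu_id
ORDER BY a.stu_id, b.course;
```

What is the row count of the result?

5

INNER JOIN keeps only pairs where the ON condition holds.
Matching on a.stu_id = b.stu_id.
- a (stu_id=8) pairs with 2 row(s) of b.
- a (stu_id=4) pairs with 1 row(s) of b.
- a (stu_id=3) has no partner → excluded.
- a (stu_id=1) pairs with 2 row(s) of b.
Total: 5 rows.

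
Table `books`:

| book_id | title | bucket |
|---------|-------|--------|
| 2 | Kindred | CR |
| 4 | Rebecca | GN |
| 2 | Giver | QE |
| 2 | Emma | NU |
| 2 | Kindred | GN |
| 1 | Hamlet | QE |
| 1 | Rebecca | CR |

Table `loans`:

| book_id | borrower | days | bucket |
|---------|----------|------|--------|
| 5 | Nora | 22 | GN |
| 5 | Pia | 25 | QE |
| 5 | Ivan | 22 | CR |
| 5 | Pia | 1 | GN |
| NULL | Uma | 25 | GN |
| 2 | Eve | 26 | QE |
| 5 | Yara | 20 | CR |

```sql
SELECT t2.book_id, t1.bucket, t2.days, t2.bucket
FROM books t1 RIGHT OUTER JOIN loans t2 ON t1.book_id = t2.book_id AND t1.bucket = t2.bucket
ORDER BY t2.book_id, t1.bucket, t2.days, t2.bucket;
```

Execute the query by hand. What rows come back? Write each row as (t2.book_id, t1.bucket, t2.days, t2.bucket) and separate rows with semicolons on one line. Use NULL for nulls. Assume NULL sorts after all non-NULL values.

(2, QE, 26, QE); (5, NULL, 1, GN); (5, NULL, 20, CR); (5, NULL, 22, CR); (5, NULL, 22, GN); (5, NULL, 25, QE); (NULL, NULL, 25, GN)

RIGHT JOIN keeps every row from `loans`; unmatched rows get NULL for `books`'s columns.
Matching on t1.book_id = t2.book_id AND t1.bucket = t2.bucket. A NULL in a compared column never satisfies the condition.
Matched pairs: 1; unmatched t2 rows kept: 6.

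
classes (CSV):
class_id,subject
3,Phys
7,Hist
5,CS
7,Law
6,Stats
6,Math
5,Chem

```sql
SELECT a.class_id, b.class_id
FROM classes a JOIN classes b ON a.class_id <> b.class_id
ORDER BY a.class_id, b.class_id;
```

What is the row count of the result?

36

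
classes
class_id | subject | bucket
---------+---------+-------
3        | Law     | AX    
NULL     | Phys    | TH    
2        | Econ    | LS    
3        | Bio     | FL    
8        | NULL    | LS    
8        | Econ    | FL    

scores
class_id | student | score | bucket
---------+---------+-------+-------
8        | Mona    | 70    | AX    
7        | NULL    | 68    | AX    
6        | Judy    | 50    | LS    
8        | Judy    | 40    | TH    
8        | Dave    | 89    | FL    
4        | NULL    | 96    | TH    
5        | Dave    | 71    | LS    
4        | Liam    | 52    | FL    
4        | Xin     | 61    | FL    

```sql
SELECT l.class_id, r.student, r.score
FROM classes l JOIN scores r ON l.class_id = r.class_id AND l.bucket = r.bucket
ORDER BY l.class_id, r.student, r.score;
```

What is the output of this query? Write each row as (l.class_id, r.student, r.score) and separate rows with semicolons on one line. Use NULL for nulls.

INNER JOIN keeps only pairs where the ON condition holds.
Matching on l.class_id = r.class_id AND l.bucket = r.bucket. A NULL in a compared column never satisfies the condition.
- l[0] class_id=3, bucket=AX → no match; dropped.
- l[1] class_id=NULL, bucket=TH → no match; dropped.
- l[2] class_id=2, bucket=LS → no match; dropped.
- l[3] class_id=3, bucket=FL → no match; dropped.
- l[4] class_id=8, bucket=LS → no match; dropped.
- l[5] class_id=8, bucket=FL → 1 match(es) in r → 1 row(s).
After projecting and ordering:
l.class_id | r.student | r.score
8 | Dave | 89

(8, Dave, 89)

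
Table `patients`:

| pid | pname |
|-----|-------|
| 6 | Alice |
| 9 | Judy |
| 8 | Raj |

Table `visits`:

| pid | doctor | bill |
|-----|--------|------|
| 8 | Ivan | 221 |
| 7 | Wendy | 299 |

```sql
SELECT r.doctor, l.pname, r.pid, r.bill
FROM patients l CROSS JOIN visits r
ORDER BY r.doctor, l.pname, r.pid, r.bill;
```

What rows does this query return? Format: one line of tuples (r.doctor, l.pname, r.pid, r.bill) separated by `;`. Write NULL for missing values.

CROSS JOIN pairs every row of `patients` with every row of `visits`: 3 × 2 = 6 rows.

(Ivan, Alice, 8, 221); (Ivan, Judy, 8, 221); (Ivan, Raj, 8, 221); (Wendy, Alice, 7, 299); (Wendy, Judy, 7, 299); (Wendy, Raj, 7, 299)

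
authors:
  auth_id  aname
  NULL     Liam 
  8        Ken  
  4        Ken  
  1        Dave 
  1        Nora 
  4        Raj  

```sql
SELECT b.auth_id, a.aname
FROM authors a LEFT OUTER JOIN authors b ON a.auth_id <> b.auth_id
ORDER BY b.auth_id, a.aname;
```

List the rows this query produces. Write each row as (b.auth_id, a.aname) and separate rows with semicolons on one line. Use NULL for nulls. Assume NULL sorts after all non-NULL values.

LEFT JOIN keeps every row from `authors a`; unmatched rows get NULL for `authors b`'s columns.
Matching on a.auth_id <> b.auth_id. A NULL in a compared column never satisfies the condition.
- a[0] auth_id=NULL → no match; kept with NULLs on the b side.
- a[1] auth_id=8 → 4 match(es) in b → 4 row(s).
- a[2] auth_id=4 → 3 match(es) in b → 3 row(s).
- a[3] auth_id=1 → 3 match(es) in b → 3 row(s).
- a[4] auth_id=1 → 3 match(es) in b → 3 row(s).
- a[5] auth_id=4 → 3 match(es) in b → 3 row(s).

(1, Ken); (1, Ken); (1, Ken); (1, Ken); (1, Raj); (1, Raj); (4, Dave); (4, Dave); (4, Ken); (4, Ken); (4, Nora); (4, Nora); (8, Dave); (8, Ken); (8, Nora); (8, Raj); (NULL, Liam)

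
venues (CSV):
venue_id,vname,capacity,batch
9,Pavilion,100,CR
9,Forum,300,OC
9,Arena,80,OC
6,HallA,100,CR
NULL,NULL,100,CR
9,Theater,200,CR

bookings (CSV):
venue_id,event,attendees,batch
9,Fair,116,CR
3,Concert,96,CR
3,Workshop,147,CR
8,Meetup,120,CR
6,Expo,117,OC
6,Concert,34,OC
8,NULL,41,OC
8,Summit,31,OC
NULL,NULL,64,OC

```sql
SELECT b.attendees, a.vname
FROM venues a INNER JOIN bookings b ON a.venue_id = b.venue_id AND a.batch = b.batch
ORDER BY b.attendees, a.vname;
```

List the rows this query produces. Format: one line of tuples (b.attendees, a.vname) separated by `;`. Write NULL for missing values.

(116, Pavilion); (116, Theater)

INNER JOIN keeps only pairs where the ON condition holds.
Matching on a.venue_id = b.venue_id AND a.batch = b.batch. A NULL in a compared column never satisfies the condition.
Matched pairs: 2.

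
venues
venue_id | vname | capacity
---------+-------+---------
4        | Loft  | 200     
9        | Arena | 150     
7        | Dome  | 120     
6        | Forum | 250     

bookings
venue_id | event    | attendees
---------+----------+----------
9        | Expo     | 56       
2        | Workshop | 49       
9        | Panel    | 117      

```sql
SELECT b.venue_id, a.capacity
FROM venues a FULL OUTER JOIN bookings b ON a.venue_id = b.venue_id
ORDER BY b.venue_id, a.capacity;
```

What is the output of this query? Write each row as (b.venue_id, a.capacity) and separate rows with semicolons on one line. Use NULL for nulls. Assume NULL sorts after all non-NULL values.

FULL OUTER JOIN keeps every row from both sides; unmatched rows get NULL for the other side's columns.
Matching on a.venue_id = b.venue_id.
Matched pairs: 2; unmatched a rows kept: 3; unmatched b rows kept: 1.

(2, NULL); (9, 150); (9, 150); (NULL, 120); (NULL, 200); (NULL, 250)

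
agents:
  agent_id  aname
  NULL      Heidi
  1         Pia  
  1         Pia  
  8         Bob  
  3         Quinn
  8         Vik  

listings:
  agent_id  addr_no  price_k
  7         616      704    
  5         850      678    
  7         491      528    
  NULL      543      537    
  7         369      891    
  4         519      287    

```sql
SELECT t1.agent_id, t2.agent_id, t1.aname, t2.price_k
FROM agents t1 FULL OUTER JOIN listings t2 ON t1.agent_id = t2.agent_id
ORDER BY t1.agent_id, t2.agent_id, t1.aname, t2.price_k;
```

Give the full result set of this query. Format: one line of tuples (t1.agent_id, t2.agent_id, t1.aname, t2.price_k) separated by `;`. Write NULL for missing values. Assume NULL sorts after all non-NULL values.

FULL OUTER JOIN keeps every row from both sides; unmatched rows get NULL for the other side's columns.
Matching on t1.agent_id = t2.agent_id. A NULL in a compared column never satisfies the condition.
- t1 row (agent_id=NULL): no match → kept, t2 columns NULL.
- t1 row (agent_id=1): no match → kept, t2 columns NULL.
- t1 row (agent_id=1): no match → kept, t2 columns NULL.
- t1 row (agent_id=8): no match → kept, t2 columns NULL.
- t1 row (agent_id=3): no match → kept, t2 columns NULL.
- t1 row (agent_id=8): no match → kept, t2 columns NULL.
- 6 row(s) from t2 found no t1 partner → padded with NULL.

(1, NULL, Pia, NULL); (1, NULL, Pia, NULL); (3, NULL, Quinn, NULL); (8, NULL, Bob, NULL); (8, NULL, Vik, NULL); (NULL, 4, NULL, 287); (NULL, 5, NULL, 678); (NULL, 7, NULL, 528); (NULL, 7, NULL, 704); (NULL, 7, NULL, 891); (NULL, NULL, Heidi, NULL); (NULL, NULL, NULL, 537)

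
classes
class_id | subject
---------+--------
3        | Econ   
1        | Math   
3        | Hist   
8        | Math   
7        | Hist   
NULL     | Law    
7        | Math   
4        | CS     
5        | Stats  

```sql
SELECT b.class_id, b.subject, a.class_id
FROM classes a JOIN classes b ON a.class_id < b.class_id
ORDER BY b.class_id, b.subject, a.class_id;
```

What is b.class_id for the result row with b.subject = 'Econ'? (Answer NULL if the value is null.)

INNER JOIN keeps only pairs where the ON condition holds.
Matching on a.class_id < b.class_id. A NULL in a compared column never satisfies the condition.
- a row (class_id=3): matches 5 b row(s) → 5 output row(s).
- a row (class_id=1): matches 7 b row(s) → 7 output row(s).
- a row (class_id=3): matches 5 b row(s) → 5 output row(s).
- a row (class_id=8): no match → dropped.
- a row (class_id=7): matches 1 b row(s) → 1 output row(s).
- a row (class_id=NULL): no match → dropped.
- a row (class_id=7): matches 1 b row(s) → 1 output row(s).
- a row (class_id=4): matches 4 b row(s) → 4 output row(s).
- a row (class_id=5): matches 3 b row(s) → 3 output row(s).

3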